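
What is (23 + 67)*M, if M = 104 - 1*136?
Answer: -2880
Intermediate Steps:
M = -32 (M = 104 - 136 = -32)
(23 + 67)*M = (23 + 67)*(-32) = 90*(-32) = -2880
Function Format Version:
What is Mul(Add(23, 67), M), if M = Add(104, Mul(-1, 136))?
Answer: -2880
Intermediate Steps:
M = -32 (M = Add(104, -136) = -32)
Mul(Add(23, 67), M) = Mul(Add(23, 67), -32) = Mul(90, -32) = -2880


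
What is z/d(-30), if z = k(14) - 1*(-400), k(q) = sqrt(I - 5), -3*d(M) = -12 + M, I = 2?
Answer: 200/7 + I*sqrt(3)/14 ≈ 28.571 + 0.12372*I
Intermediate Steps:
d(M) = 4 - M/3 (d(M) = -(-12 + M)/3 = 4 - M/3)
k(q) = I*sqrt(3) (k(q) = sqrt(2 - 5) = sqrt(-3) = I*sqrt(3))
z = 400 + I*sqrt(3) (z = I*sqrt(3) - 1*(-400) = I*sqrt(3) + 400 = 400 + I*sqrt(3) ≈ 400.0 + 1.732*I)
z/d(-30) = (400 + I*sqrt(3))/(4 - 1/3*(-30)) = (400 + I*sqrt(3))/(4 + 10) = (400 + I*sqrt(3))/14 = (400 + I*sqrt(3))*(1/14) = 200/7 + I*sqrt(3)/14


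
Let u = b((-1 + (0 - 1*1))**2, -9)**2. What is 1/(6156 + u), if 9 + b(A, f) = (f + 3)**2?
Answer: 1/6885 ≈ 0.00014524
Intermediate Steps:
b(A, f) = -9 + (3 + f)**2 (b(A, f) = -9 + (f + 3)**2 = -9 + (3 + f)**2)
u = 729 (u = (-9*(6 - 9))**2 = (-9*(-3))**2 = 27**2 = 729)
1/(6156 + u) = 1/(6156 + 729) = 1/6885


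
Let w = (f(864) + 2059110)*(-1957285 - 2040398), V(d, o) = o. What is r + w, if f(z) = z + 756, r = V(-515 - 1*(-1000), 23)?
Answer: -8238145288567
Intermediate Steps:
r = 23
f(z) = 756 + z
w = -8238145288590 (w = ((756 + 864) + 2059110)*(-1957285 - 2040398) = (1620 + 2059110)*(-3997683) = 2060730*(-3997683) = -8238145288590)
r + w = 23 - 8238145288590 = -8238145288567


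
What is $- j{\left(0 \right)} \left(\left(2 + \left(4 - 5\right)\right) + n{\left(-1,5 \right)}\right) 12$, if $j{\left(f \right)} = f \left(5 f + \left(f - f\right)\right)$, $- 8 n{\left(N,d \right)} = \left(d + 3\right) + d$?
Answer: $0$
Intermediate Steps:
$n{\left(N,d \right)} = - \frac{3}{8} - \frac{d}{4}$ ($n{\left(N,d \right)} = - \frac{\left(d + 3\right) + d}{8} = - \frac{\left(3 + d\right) + d}{8} = - \frac{3 + 2 d}{8} = - \frac{3}{8} - \frac{d}{4}$)
$j{\left(f \right)} = 5 f^{2}$ ($j{\left(f \right)} = f \left(5 f + 0\right) = f 5 f = 5 f^{2}$)
$- j{\left(0 \right)} \left(\left(2 + \left(4 - 5\right)\right) + n{\left(-1,5 \right)}\right) 12 = - 5 \cdot 0^{2} \left(\left(2 + \left(4 - 5\right)\right) - \frac{13}{8}\right) 12 = - 5 \cdot 0 \left(\left(2 + \left(4 - 5\right)\right) - \frac{13}{8}\right) 12 = - 0 \left(\left(2 - 1\right) - \frac{13}{8}\right) 12 = - 0 \left(1 - \frac{13}{8}\right) 12 = - \frac{0 \left(-5\right)}{8} \cdot 12 = \left(-1\right) 0 \cdot 12 = 0 \cdot 12 = 0$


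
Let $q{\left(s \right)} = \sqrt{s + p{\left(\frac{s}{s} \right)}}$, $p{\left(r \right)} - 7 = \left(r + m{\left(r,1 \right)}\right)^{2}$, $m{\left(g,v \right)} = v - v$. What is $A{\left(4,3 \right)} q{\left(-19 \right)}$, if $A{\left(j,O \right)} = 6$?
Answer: $6 i \sqrt{11} \approx 19.9 i$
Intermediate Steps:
$m{\left(g,v \right)} = 0$
$p{\left(r \right)} = 7 + r^{2}$ ($p{\left(r \right)} = 7 + \left(r + 0\right)^{2} = 7 + r^{2}$)
$q{\left(s \right)} = \sqrt{8 + s}$ ($q{\left(s \right)} = \sqrt{s + \left(7 + \left(\frac{s}{s}\right)^{2}\right)} = \sqrt{s + \left(7 + 1^{2}\right)} = \sqrt{s + \left(7 + 1\right)} = \sqrt{s + 8} = \sqrt{8 + s}$)
$A{\left(4,3 \right)} q{\left(-19 \right)} = 6 \sqrt{8 - 19} = 6 \sqrt{-11} = 6 i \sqrt{11}$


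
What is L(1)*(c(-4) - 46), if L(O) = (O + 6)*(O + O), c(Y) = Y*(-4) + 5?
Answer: -350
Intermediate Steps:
c(Y) = 5 - 4*Y (c(Y) = -4*Y + 5 = 5 - 4*Y)
L(O) = 2*O*(6 + O) (L(O) = (6 + O)*(2*O) = 2*O*(6 + O))
L(1)*(c(-4) - 46) = (2*1*(6 + 1))*((5 - 4*(-4)) - 46) = (2*1*7)*((5 + 16) - 46) = 14*(21 - 46) = 14*(-25) = -350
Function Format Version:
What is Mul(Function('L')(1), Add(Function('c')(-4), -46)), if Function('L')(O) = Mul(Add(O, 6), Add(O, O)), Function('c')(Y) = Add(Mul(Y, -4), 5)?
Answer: -350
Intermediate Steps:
Function('c')(Y) = Add(5, Mul(-4, Y)) (Function('c')(Y) = Add(Mul(-4, Y), 5) = Add(5, Mul(-4, Y)))
Function('L')(O) = Mul(2, O, Add(6, O)) (Function('L')(O) = Mul(Add(6, O), Mul(2, O)) = Mul(2, O, Add(6, O)))
Mul(Function('L')(1), Add(Function('c')(-4), -46)) = Mul(Mul(2, 1, Add(6, 1)), Add(Add(5, Mul(-4, -4)), -46)) = Mul(Mul(2, 1, 7), Add(Add(5, 16), -46)) = Mul(14, Add(21, -46)) = Mul(14, -25) = -350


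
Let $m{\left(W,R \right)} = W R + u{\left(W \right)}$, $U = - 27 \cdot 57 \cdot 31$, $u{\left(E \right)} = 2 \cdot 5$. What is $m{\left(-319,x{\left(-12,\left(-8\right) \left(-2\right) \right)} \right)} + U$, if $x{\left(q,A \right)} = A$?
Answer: $-52803$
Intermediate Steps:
$u{\left(E \right)} = 10$
$U = -47709$ ($U = - 1539 \cdot 31 = \left(-1\right) 47709 = -47709$)
$m{\left(W,R \right)} = 10 + R W$ ($m{\left(W,R \right)} = W R + 10 = R W + 10 = 10 + R W$)
$m{\left(-319,x{\left(-12,\left(-8\right) \left(-2\right) \right)} \right)} + U = \left(10 + \left(-8\right) \left(-2\right) \left(-319\right)\right) - 47709 = \left(10 + 16 \left(-319\right)\right) - 47709 = \left(10 - 5104\right) - 47709 = -5094 - 47709 = -52803$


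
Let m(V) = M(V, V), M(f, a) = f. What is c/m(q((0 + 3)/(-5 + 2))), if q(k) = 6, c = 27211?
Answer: 27211/6 ≈ 4535.2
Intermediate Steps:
m(V) = V
c/m(q((0 + 3)/(-5 + 2))) = 27211/6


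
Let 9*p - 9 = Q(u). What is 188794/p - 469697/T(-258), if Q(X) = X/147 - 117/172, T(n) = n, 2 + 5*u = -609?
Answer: 55864616490581/244246794 ≈ 2.2872e+5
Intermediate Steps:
u = -611/5 (u = -2/5 + (1/5)*(-609) = -2/5 - 609/5 = -611/5 ≈ -122.20)
Q(X) = -117/172 + X/147 (Q(X) = X*(1/147) - 117*1/172 = X/147 - 117/172 = -117/172 + X/147)
p = 946693/1137780 (p = 1 + (-117/172 + (1/147)*(-611/5))/9 = 1 + (-117/172 - 611/735)/9 = 1 + (1/9)*(-191087/126420) = 1 - 191087/1137780 = 946693/1137780 ≈ 0.83205)
188794/p - 469697/T(-258) = 188794/(946693/1137780) - 469697/(-258) = 188794*(1137780/946693) - 469697*(-1/258) = 214806037320/946693 + 469697/258 = 55864616490581/244246794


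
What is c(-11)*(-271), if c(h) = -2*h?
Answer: -5962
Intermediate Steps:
c(h) = -2*h
c(-11)*(-271) = -2*(-11)*(-271) = 22*(-271) = -5962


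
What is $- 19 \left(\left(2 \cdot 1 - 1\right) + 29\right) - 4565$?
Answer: $-5135$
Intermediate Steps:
$- 19 \left(\left(2 \cdot 1 - 1\right) + 29\right) - 4565 = - 19 \left(\left(2 - 1\right) + 29\right) - 4565 = - 19 \left(1 + 29\right) - 4565 = \left(-19\right) 30 - 4565 = -570 - 4565 = -5135$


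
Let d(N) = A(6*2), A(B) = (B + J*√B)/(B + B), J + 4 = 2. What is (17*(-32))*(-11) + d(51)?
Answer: 11969/2 - √3/6 ≈ 5984.2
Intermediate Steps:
J = -2 (J = -4 + 2 = -2)
A(B) = (B - 2*√B)/(2*B) (A(B) = (B - 2*√B)/(B + B) = (B - 2*√B)/((2*B)) = (B - 2*√B)*(1/(2*B)) = (B - 2*√B)/(2*B))
d(N) = ½ - √3/6 (d(N) = ½ - 1/√(6*2) = ½ - 1/√12 = ½ - √3/6)
(17*(-32))*(-11) + d(51) = (17*(-32))*(-11) + (½ - √3/6) = -544*(-11) + (½ - √3/6) = 5984 + (½ - √3/6) = 11969/2 - √3/6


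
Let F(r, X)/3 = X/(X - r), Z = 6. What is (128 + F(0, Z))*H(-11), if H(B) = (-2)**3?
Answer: -1048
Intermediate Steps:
F(r, X) = 3*X/(X - r) (F(r, X) = 3*(X/(X - r)) = 3*X/(X - r))
H(B) = -8
(128 + F(0, Z))*H(-11) = (128 + 3*6/(6 - 1*0))*(-8) = (128 + 3*6/(6 + 0))*(-8) = (128 + 3*6/6)*(-8) = (128 + 3*6*(1/6))*(-8) = (128 + 3)*(-8) = 131*(-8) = -1048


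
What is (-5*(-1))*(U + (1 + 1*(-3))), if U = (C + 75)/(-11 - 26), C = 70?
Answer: -1095/37 ≈ -29.595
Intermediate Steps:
U = -145/37 (U = (70 + 75)/(-11 - 26) = 145/(-37) = 145*(-1/37) = -145/37 ≈ -3.9189)
(-5*(-1))*(U + (1 + 1*(-3))) = (-5*(-1))*(-145/37 + (1 + 1*(-3))) = 5*(-145/37 + (1 - 3)) = 5*(-145/37 - 2) = 5*(-219/37) = -1095/37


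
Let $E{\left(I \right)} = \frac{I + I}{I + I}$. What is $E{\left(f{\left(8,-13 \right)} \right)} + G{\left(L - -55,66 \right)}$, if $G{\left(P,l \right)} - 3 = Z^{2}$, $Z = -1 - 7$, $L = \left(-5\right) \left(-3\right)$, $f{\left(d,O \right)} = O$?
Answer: $68$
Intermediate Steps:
$L = 15$
$Z = -8$ ($Z = -1 - 7 = -8$)
$G{\left(P,l \right)} = 67$ ($G{\left(P,l \right)} = 3 + \left(-8\right)^{2} = 3 + 64 = 67$)
$E{\left(I \right)} = 1$ ($E{\left(I \right)} = \frac{2 I}{2 I} = 2 I \frac{1}{2 I} = 1$)
$E{\left(f{\left(8,-13 \right)} \right)} + G{\left(L - -55,66 \right)} = 1 + 67 = 68$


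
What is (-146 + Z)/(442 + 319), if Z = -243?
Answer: -389/761 ≈ -0.51117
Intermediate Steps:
(-146 + Z)/(442 + 319) = (-146 - 243)/(442 + 319) = -389/761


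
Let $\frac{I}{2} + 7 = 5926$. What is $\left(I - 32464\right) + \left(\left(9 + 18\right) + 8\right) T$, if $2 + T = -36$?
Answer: $-21956$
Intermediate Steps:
$I = 11838$ ($I = -14 + 2 \cdot 5926 = -14 + 11852 = 11838$)
$T = -38$ ($T = -2 - 36 = -38$)
$\left(I - 32464\right) + \left(\left(9 + 18\right) + 8\right) T = \left(11838 - 32464\right) + \left(\left(9 + 18\right) + 8\right) \left(-38\right) = -20626 + \left(27 + 8\right) \left(-38\right) = -20626 + 35 \left(-38\right) = -20626 - 1330 = -21956$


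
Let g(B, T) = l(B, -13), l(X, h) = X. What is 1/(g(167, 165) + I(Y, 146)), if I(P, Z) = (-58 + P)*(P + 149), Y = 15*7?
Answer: 1/12105 ≈ 8.2611e-5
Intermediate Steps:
Y = 105
g(B, T) = B
I(P, Z) = (-58 + P)*(149 + P)
1/(g(167, 165) + I(Y, 146)) = 1/(167 + (-8642 + 105² + 91*105)) = 1/(167 + (-8642 + 11025 + 9555)) = 1/(167 + 11938) = 1/12105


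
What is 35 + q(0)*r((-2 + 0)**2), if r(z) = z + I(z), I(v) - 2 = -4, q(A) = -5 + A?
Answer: 25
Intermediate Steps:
I(v) = -2 (I(v) = 2 - 4 = -2)
r(z) = -2 + z (r(z) = z - 2 = -2 + z)
35 + q(0)*r((-2 + 0)**2) = 35 + (-5 + 0)*(-2 + (-2 + 0)**2) = 35 - 5*(-2 + (-2)**2) = 35 - 5*(-2 + 4) = 35 - 5*2 = 35 - 10 = 25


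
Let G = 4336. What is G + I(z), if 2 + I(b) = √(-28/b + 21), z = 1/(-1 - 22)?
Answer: 4334 + √665 ≈ 4359.8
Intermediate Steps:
z = -1/23 (z = 1/(-23) = -1/23 ≈ -0.043478)
I(b) = -2 + √(21 - 28/b) (I(b) = -2 + √(-28/b + 21) = -2 + √(21 - 28/b))
G + I(z) = 4336 + (-2 + √(21 - 28/(-1/23))) = 4336 + (-2 + √(21 - 28*(-23))) = 4336 + (-2 + √(21 + 644)) = 4336 + (-2 + √665) = 4334 + √665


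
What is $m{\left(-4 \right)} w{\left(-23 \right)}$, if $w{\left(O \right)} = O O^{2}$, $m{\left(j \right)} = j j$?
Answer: $-194672$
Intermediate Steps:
$m{\left(j \right)} = j^{2}$
$w{\left(O \right)} = O^{3}$
$m{\left(-4 \right)} w{\left(-23 \right)} = \left(-4\right)^{2} \left(-23\right)^{3} = 16 \left(-12167\right) = -194672$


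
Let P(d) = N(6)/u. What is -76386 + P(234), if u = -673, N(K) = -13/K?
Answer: -308446655/4038 ≈ -76386.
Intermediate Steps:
P(d) = 13/4038 (P(d) = -13/6/(-673) = -13*⅙*(-1/673) = -13/6*(-1/673) = 13/4038)
-76386 + P(234) = -76386 + 13/4038 = -308446655/4038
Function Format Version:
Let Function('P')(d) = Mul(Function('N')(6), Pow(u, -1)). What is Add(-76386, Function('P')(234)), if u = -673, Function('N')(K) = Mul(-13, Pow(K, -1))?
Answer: Rational(-308446655, 4038) ≈ -76386.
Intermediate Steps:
Function('P')(d) = Rational(13, 4038) (Function('P')(d) = Mul(Mul(-13, Pow(6, -1)), Pow(-673, -1)) = Mul(Mul(-13, Rational(1, 6)), Rational(-1, 673)) = Mul(Rational(-13, 6), Rational(-1, 673)) = Rational(13, 4038))
Add(-76386, Function('P')(234)) = Add(-76386, Rational(13, 4038)) = Rational(-308446655, 4038)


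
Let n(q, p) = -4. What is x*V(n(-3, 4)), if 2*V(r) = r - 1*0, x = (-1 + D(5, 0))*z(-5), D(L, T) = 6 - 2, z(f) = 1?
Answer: -6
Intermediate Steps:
D(L, T) = 4
x = 3 (x = (-1 + 4)*1 = 3*1 = 3)
V(r) = r/2 (V(r) = (r - 1*0)/2 = (r + 0)/2 = r/2)
x*V(n(-3, 4)) = 3*((1/2)*(-4)) = 3*(-2) = -6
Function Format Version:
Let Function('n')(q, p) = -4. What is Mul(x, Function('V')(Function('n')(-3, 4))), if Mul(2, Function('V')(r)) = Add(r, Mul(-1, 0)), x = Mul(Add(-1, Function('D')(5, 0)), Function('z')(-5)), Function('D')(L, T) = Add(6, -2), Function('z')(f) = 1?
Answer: -6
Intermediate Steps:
Function('D')(L, T) = 4
x = 3 (x = Mul(Add(-1, 4), 1) = Mul(3, 1) = 3)
Function('V')(r) = Mul(Rational(1, 2), r) (Function('V')(r) = Mul(Rational(1, 2), Add(r, Mul(-1, 0))) = Mul(Rational(1, 2), Add(r, 0)) = Mul(Rational(1, 2), r))
Mul(x, Function('V')(Function('n')(-3, 4))) = Mul(3, Mul(Rational(1, 2), -4)) = Mul(3, -2) = -6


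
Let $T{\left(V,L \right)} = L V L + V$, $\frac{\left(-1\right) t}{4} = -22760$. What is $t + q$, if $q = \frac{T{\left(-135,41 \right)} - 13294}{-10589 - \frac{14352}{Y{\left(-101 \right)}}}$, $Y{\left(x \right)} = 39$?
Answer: $\frac{997765644}{10957} \approx 91062.0$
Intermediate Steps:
$t = 91040$ ($t = \left(-4\right) \left(-22760\right) = 91040$)
$T{\left(V,L \right)} = V + V L^{2}$ ($T{\left(V,L \right)} = V L^{2} + V = V + V L^{2}$)
$q = \frac{240364}{10957}$ ($q = \frac{- 135 \left(1 + 41^{2}\right) - 13294}{-10589 - \frac{14352}{39}} = \frac{- 135 \left(1 + 1681\right) - 13294}{-10589 - 368} = \frac{\left(-135\right) 1682 - 13294}{-10589 - 368} = \frac{-227070 - 13294}{-10957} = \left(-240364\right) \left(- \frac{1}{10957}\right) = \frac{240364}{10957} \approx 21.937$)
$t + q = 91040 + \frac{240364}{10957} = \frac{997765644}{10957}$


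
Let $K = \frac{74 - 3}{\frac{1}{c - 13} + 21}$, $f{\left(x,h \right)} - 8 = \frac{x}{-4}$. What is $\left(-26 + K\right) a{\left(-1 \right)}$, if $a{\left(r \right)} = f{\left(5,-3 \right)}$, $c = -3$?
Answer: $- \frac{102249}{670} \approx -152.61$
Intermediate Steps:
$f{\left(x,h \right)} = 8 - \frac{x}{4}$ ($f{\left(x,h \right)} = 8 + \frac{x}{-4} = 8 + x \left(- \frac{1}{4}\right) = 8 - \frac{x}{4}$)
$K = \frac{1136}{335}$ ($K = \frac{74 - 3}{\frac{1}{-3 - 13} + 21} = \frac{71}{\frac{1}{-16} + 21} = \frac{71}{- \frac{1}{16} + 21} = \frac{71}{\frac{335}{16}} = 71 \cdot \frac{16}{335} = \frac{1136}{335} \approx 3.391$)
$a{\left(r \right)} = \frac{27}{4}$ ($a{\left(r \right)} = 8 - \frac{5}{4} = \frac{27}{4}$)
$\left(-26 + K\right) a{\left(-1 \right)} = \left(-26 + \frac{1136}{335}\right) \frac{27}{4} = \left(- \frac{7574}{335}\right) \frac{27}{4} = - \frac{102249}{670}$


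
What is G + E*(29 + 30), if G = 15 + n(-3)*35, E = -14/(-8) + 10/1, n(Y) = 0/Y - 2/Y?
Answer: 8779/12 ≈ 731.58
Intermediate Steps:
n(Y) = -2/Y (n(Y) = 0 - 2/Y = -2/Y)
E = 47/4 (E = -14*(-1/8) + 10*1 = 7/4 + 10 = 47/4 ≈ 11.750)
G = 115/3 (G = 15 - 2/(-3)*35 = 15 - 2*(-1/3)*35 = 15 + (2/3)*35 = 15 + 70/3 = 115/3 ≈ 38.333)
G + E*(29 + 30) = 115/3 + 47*(29 + 30)/4 = 115/3 + (47/4)*59 = 115/3 + 2773/4 = 8779/12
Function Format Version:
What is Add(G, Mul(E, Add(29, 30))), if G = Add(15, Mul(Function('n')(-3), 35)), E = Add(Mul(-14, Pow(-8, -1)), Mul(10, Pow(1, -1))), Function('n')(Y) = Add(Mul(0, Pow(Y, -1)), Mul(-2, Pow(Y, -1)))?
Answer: Rational(8779, 12) ≈ 731.58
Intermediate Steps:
Function('n')(Y) = Mul(-2, Pow(Y, -1)) (Function('n')(Y) = Add(0, Mul(-2, Pow(Y, -1))) = Mul(-2, Pow(Y, -1)))
E = Rational(47, 4) (E = Add(Mul(-14, Rational(-1, 8)), Mul(10, 1)) = Add(Rational(7, 4), 10) = Rational(47, 4) ≈ 11.750)
G = Rational(115, 3) (G = Add(15, Mul(Mul(-2, Pow(-3, -1)), 35)) = Add(15, Mul(Mul(-2, Rational(-1, 3)), 35)) = Add(15, Mul(Rational(2, 3), 35)) = Add(15, Rational(70, 3)) = Rational(115, 3) ≈ 38.333)
Add(G, Mul(E, Add(29, 30))) = Add(Rational(115, 3), Mul(Rational(47, 4), Add(29, 30))) = Add(Rational(115, 3), Mul(Rational(47, 4), 59)) = Add(Rational(115, 3), Rational(2773, 4)) = Rational(8779, 12)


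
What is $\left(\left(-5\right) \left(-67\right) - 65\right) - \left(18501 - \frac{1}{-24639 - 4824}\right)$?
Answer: $- \frac{537139954}{29463} \approx -18231.0$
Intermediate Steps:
$\left(\left(-5\right) \left(-67\right) - 65\right) - \left(18501 - \frac{1}{-24639 - 4824}\right) = \left(335 - 65\right) - \left(18501 - \frac{1}{-29463}\right) = 270 - \frac{545094964}{29463} = - \frac{537139954}{29463}$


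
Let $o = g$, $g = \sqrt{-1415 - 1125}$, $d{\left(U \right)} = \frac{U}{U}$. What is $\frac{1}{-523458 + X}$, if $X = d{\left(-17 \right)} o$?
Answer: $- \frac{261729}{137004140152} - \frac{i \sqrt{635}}{137004140152} \approx -1.9104 \cdot 10^{-6} - 1.8393 \cdot 10^{-10} i$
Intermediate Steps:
$d{\left(U \right)} = 1$
$g = 2 i \sqrt{635}$ ($g = \sqrt{-2540} = 2 i \sqrt{635} \approx 50.398 i$)
$o = 2 i \sqrt{635} \approx 50.398 i$
$X = 2 i \sqrt{635}$ ($X = 1 \cdot 2 i \sqrt{635} = 2 i \sqrt{635} \approx 50.398 i$)
$\frac{1}{-523458 + X} = \frac{1}{-523458 + 2 i \sqrt{635}}$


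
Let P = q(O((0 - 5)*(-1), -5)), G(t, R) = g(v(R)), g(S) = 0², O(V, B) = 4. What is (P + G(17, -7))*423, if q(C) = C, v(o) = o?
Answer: 1692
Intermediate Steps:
g(S) = 0
G(t, R) = 0
P = 4
(P + G(17, -7))*423 = (4 + 0)*423 = 4*423 = 1692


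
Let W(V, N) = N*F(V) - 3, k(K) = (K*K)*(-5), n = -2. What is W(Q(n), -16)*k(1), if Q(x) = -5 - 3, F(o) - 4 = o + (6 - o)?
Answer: 815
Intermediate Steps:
k(K) = -5*K² (k(K) = K²*(-5) = -5*K²)
F(o) = 10 (F(o) = 4 + (o + (6 - o)) = 4 + 6 = 10)
Q(x) = -8
W(V, N) = -3 + 10*N (W(V, N) = N*10 - 3 = 10*N - 3 = -3 + 10*N)
W(Q(n), -16)*k(1) = (-3 + 10*(-16))*(-5*1²) = (-3 - 160)*(-5*1) = -163*(-5) = 815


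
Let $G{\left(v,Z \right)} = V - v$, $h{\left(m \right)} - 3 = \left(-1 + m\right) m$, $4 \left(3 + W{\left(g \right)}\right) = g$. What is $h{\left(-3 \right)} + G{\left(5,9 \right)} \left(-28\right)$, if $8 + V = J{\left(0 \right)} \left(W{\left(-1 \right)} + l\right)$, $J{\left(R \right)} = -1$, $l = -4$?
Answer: $176$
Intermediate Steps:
$W{\left(g \right)} = -3 + \frac{g}{4}$
$h{\left(m \right)} = 3 + m \left(-1 + m\right)$ ($h{\left(m \right)} = 3 + \left(-1 + m\right) m = 3 + m \left(-1 + m\right)$)
$V = - \frac{3}{4}$ ($V = -8 - \left(\left(-3 + \frac{1}{4} \left(-1\right)\right) - 4\right) = -8 - \left(\left(-3 - \frac{1}{4}\right) - 4\right) = -8 - \left(- \frac{13}{4} - 4\right) = -8 - - \frac{29}{4} = -8 + \frac{29}{4} = - \frac{3}{4} \approx -0.75$)
$G{\left(v,Z \right)} = - \frac{3}{4} - v$
$h{\left(-3 \right)} + G{\left(5,9 \right)} \left(-28\right) = \left(3 + \left(-3\right)^{2} - -3\right) + \left(- \frac{3}{4} - 5\right) \left(-28\right) = \left(3 + 9 + 3\right) + \left(- \frac{3}{4} - 5\right) \left(-28\right) = 15 - -161 = 15 + 161 = 176$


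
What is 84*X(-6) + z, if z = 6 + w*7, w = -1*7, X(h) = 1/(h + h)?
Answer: -50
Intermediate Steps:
X(h) = 1/(2*h)
w = -7
z = -43 (z = 6 - 7*7 = 6 - 49 = -43)
84*X(-6) + z = 84*((1/2)/(-6)) - 43 = 84*((1/2)*(-1/6)) - 43 = 84*(-1/12) - 43 = -7 - 43 = -50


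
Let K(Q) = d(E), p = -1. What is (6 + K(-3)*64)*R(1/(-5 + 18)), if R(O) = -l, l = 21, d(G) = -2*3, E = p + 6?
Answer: 7938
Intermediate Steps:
E = 5 (E = -1 + 6 = 5)
d(G) = -6
K(Q) = -6
R(O) = -21 (R(O) = -1*21 = -21)
(6 + K(-3)*64)*R(1/(-5 + 18)) = (6 - 6*64)*(-21) = (6 - 384)*(-21) = -378*(-21) = 7938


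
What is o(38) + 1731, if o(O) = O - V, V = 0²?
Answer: 1769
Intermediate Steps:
V = 0
o(O) = O (o(O) = O - 1*0 = O + 0 = O)
o(38) + 1731 = 38 + 1731 = 1769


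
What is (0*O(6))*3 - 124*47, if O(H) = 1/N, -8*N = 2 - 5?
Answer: -5828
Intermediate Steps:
N = 3/8 (N = -(2 - 5)/8 = -⅛*(-3) = 3/8 ≈ 0.37500)
O(H) = 8/3 (O(H) = 1/(3/8) = 8/3)
(0*O(6))*3 - 124*47 = (0*(8/3))*3 - 124*47 = 0*3 - 5828 = 0 - 5828 = -5828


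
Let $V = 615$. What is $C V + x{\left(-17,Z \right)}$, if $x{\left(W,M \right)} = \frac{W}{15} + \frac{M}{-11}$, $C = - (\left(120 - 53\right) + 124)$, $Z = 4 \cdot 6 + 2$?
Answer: $- \frac{19382302}{165} \approx -1.1747 \cdot 10^{5}$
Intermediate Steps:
$Z = 26$ ($Z = 24 + 2 = 26$)
$C = -191$ ($C = - (67 + 124) = \left(-1\right) 191 = -191$)
$x{\left(W,M \right)} = - \frac{M}{11} + \frac{W}{15}$ ($x{\left(W,M \right)} = W \frac{1}{15} + M \left(- \frac{1}{11}\right) = \frac{W}{15} - \frac{M}{11} = - \frac{M}{11} + \frac{W}{15}$)
$C V + x{\left(-17,Z \right)} = \left(-191\right) 615 + \left(\left(- \frac{1}{11}\right) 26 + \frac{1}{15} \left(-17\right)\right) = -117465 - \frac{577}{165} = - \frac{19382302}{165}$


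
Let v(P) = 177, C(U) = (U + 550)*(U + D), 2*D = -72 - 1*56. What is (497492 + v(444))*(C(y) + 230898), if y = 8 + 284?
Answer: 210451280706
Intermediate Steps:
y = 292
D = -64 (D = (-72 - 1*56)/2 = (-72 - 56)/2 = (½)*(-128) = -64)
C(U) = (-64 + U)*(550 + U) (C(U) = (U + 550)*(U - 64) = (550 + U)*(-64 + U) = (-64 + U)*(550 + U))
(497492 + v(444))*(C(y) + 230898) = (497492 + 177)*((-35200 + 292² + 486*292) + 230898) = 497669*((-35200 + 85264 + 141912) + 230898) = 497669*(191976 + 230898) = 497669*422874 = 210451280706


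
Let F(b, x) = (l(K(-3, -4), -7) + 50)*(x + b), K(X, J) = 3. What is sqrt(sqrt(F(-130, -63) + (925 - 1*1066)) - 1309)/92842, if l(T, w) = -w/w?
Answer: sqrt(-1309 + I*sqrt(9598))/92842 ≈ 1.4573e-5 + 0.00038997*I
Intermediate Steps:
l(T, w) = -1 (l(T, w) = -1*1 = -1)
F(b, x) = 49*b + 49*x (F(b, x) = (-1 + 50)*(x + b) = 49*(b + x) = 49*b + 49*x)
sqrt(sqrt(F(-130, -63) + (925 - 1*1066)) - 1309)/92842 = sqrt(sqrt((49*(-130) + 49*(-63)) + (925 - 1*1066)) - 1309)/92842 = sqrt(sqrt((-6370 - 3087) + (925 - 1066)) - 1309)*(1/92842) = sqrt(sqrt(-9457 - 141) - 1309)*(1/92842) = sqrt(sqrt(-9598) - 1309)*(1/92842) = sqrt(I*sqrt(9598) - 1309)*(1/92842) = sqrt(-1309 + I*sqrt(9598))*(1/92842) = sqrt(-1309 + I*sqrt(9598))/92842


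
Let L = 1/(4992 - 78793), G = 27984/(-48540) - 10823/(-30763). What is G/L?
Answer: 2063496698081/124436335 ≈ 16583.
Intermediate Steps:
G = -27960281/124436335 (G = 27984*(-1/48540) - 10823*(-1/30763) = -2332/4045 + 10823/30763 = -27960281/124436335 ≈ -0.22470)
L = -1/73801 (L = 1/(-73801) = -1/73801 ≈ -1.3550e-5)
G/L = -27960281/(124436335*(-1/73801)) = -27960281/124436335*(-73801) = 2063496698081/124436335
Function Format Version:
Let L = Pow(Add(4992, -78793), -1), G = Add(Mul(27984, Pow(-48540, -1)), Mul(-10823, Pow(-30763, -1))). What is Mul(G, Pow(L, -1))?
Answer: Rational(2063496698081, 124436335) ≈ 16583.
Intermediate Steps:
G = Rational(-27960281, 124436335) (G = Add(Mul(27984, Rational(-1, 48540)), Mul(-10823, Rational(-1, 30763))) = Add(Rational(-2332, 4045), Rational(10823, 30763)) = Rational(-27960281, 124436335) ≈ -0.22470)
L = Rational(-1, 73801) (L = Pow(-73801, -1) = Rational(-1, 73801) ≈ -1.3550e-5)
Mul(G, Pow(L, -1)) = Mul(Rational(-27960281, 124436335), Pow(Rational(-1, 73801), -1)) = Mul(Rational(-27960281, 124436335), -73801) = Rational(2063496698081, 124436335)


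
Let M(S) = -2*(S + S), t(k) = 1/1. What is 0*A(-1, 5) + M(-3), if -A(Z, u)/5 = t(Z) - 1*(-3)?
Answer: 12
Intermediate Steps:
t(k) = 1
A(Z, u) = -20 (A(Z, u) = -5*(1 - 1*(-3)) = -5*(1 + 3) = -5*4 = -20)
M(S) = -4*S
0*A(-1, 5) + M(-3) = 0*(-20) - 4*(-3) = 0 + 12 = 12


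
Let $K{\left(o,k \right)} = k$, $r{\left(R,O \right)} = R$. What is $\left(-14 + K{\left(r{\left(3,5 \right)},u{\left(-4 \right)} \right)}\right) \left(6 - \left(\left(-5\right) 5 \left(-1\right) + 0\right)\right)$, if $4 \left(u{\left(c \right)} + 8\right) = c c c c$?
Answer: $-798$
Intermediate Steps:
$u{\left(c \right)} = -8 + \frac{c^{4}}{4}$ ($u{\left(c \right)} = -8 + \frac{c c c c}{4} = -8 + \frac{c^{2} c c}{4} = -8 + \frac{c^{3} c}{4} = -8 + \frac{c^{4}}{4}$)
$\left(-14 + K{\left(r{\left(3,5 \right)},u{\left(-4 \right)} \right)}\right) \left(6 - \left(\left(-5\right) 5 \left(-1\right) + 0\right)\right) = \left(-14 - \left(8 - \frac{\left(-4\right)^{4}}{4}\right)\right) \left(6 - \left(\left(-5\right) 5 \left(-1\right) + 0\right)\right) = \left(-14 + \left(-8 + \frac{1}{4} \cdot 256\right)\right) \left(6 - \left(\left(-25\right) \left(-1\right) + 0\right)\right) = \left(-14 + \left(-8 + 64\right)\right) \left(6 - \left(25 + 0\right)\right) = \left(-14 + 56\right) \left(6 - 25\right) = 42 \left(6 - 25\right) = 42 \left(-19\right) = -798$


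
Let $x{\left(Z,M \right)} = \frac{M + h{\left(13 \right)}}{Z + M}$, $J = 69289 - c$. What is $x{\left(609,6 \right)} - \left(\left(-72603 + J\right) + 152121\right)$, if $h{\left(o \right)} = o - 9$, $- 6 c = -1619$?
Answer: $- \frac{36540139}{246} \approx -1.4854 \cdot 10^{5}$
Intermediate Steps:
$c = \frac{1619}{6}$ ($c = \left(- \frac{1}{6}\right) \left(-1619\right) = \frac{1619}{6} \approx 269.83$)
$J = \frac{414115}{6}$ ($J = 69289 - \frac{1619}{6} = \frac{414115}{6} \approx 69019.0$)
$h{\left(o \right)} = -9 + o$ ($h{\left(o \right)} = o - 9 = -9 + o$)
$x{\left(Z,M \right)} = \frac{4 + M}{M + Z}$ ($x{\left(Z,M \right)} = \frac{M + \left(-9 + 13\right)}{Z + M} = \frac{M + 4}{M + Z} = \frac{4 + M}{M + Z}$)
$x{\left(609,6 \right)} - \left(\left(-72603 + J\right) + 152121\right) = \frac{4 + 6}{6 + 609} - \left(\left(-72603 + \frac{414115}{6}\right) + 152121\right) = \frac{1}{615} \cdot 10 - \left(- \frac{21503}{6} + 152121\right) = \frac{1}{615} \cdot 10 - \frac{891223}{6} = \frac{2}{123} - \frac{891223}{6} = - \frac{36540139}{246}$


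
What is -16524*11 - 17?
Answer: -181781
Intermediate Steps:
-16524*11 - 17 = -459*396 - 17 = -181764 - 17 = -181781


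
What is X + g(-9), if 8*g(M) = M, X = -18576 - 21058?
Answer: -317081/8 ≈ -39635.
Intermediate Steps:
X = -39634
g(M) = M/8
X + g(-9) = -39634 + (⅛)*(-9) = -39634 - 9/8 = -317081/8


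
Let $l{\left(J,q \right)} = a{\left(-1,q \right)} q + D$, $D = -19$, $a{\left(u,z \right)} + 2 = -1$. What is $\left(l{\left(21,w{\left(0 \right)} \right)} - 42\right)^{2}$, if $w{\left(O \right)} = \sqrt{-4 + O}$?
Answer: $3685 + 732 i \approx 3685.0 + 732.0 i$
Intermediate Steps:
$a{\left(u,z \right)} = -3$ ($a{\left(u,z \right)} = -2 - 1 = -3$)
$l{\left(J,q \right)} = -19 - 3 q$ ($l{\left(J,q \right)} = - 3 q - 19 = -19 - 3 q$)
$\left(l{\left(21,w{\left(0 \right)} \right)} - 42\right)^{2} = \left(\left(-19 - 3 \sqrt{-4 + 0}\right) - 42\right)^{2} = \left(\left(-19 - 3 \sqrt{-4}\right) - 42\right)^{2} = \left(\left(-19 - 3 \cdot 2 i\right) - 42\right)^{2} = \left(\left(-19 - 6 i\right) - 42\right)^{2} = \left(-61 - 6 i\right)^{2}$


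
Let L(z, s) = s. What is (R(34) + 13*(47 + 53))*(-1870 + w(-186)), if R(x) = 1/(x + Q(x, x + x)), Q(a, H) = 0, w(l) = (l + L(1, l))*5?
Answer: -82434865/17 ≈ -4.8491e+6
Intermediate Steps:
w(l) = 10*l (w(l) = (l + l)*5 = (2*l)*5 = 10*l)
R(x) = 1/x (R(x) = 1/(x + 0) = 1/x)
(R(34) + 13*(47 + 53))*(-1870 + w(-186)) = (1/34 + 13*(47 + 53))*(-1870 + 10*(-186)) = (1/34 + 13*100)*(-1870 - 1860) = (1/34 + 1300)*(-3730) = (44201/34)*(-3730) = -82434865/17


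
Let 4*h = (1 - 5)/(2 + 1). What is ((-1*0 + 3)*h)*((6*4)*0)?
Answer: 0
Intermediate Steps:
h = -1/3 (h = ((1 - 5)/(2 + 1))/4 = (-4/3)/4 = (-4*1/3)/4 = (1/4)*(-4/3) = -1/3 ≈ -0.33333)
((-1*0 + 3)*h)*((6*4)*0) = ((-1*0 + 3)*(-1/3))*((6*4)*0) = ((0 + 3)*(-1/3))*(24*0) = (3*(-1/3))*0 = -1*0 = 0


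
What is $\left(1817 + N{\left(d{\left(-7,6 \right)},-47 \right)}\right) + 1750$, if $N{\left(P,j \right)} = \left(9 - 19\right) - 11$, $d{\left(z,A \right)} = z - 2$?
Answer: $3546$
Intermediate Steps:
$d{\left(z,A \right)} = -2 + z$ ($d{\left(z,A \right)} = z - 2 = -2 + z$)
$N{\left(P,j \right)} = -21$ ($N{\left(P,j \right)} = -10 - 11 = -21$)
$\left(1817 + N{\left(d{\left(-7,6 \right)},-47 \right)}\right) + 1750 = \left(1817 - 21\right) + 1750 = 1796 + 1750 = 3546$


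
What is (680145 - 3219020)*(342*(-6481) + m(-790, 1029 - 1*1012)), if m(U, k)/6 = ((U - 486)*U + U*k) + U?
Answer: -9511686999750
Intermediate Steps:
m(U, k) = 6*U + 6*U*k + 6*U*(-486 + U) (m(U, k) = 6*(((U - 486)*U + U*k) + U) = 6*(((-486 + U)*U + U*k) + U) = 6*((U*(-486 + U) + U*k) + U) = 6*((U*k + U*(-486 + U)) + U) = 6*(U + U*k + U*(-486 + U)) = 6*U + 6*U*k + 6*U*(-486 + U))
(680145 - 3219020)*(342*(-6481) + m(-790, 1029 - 1*1012)) = (680145 - 3219020)*(342*(-6481) + 6*(-790)*(-485 - 790 + (1029 - 1*1012))) = -2538875*(-2216502 + 6*(-790)*(-485 - 790 + (1029 - 1012))) = -2538875*(-2216502 + 6*(-790)*(-485 - 790 + 17)) = -2538875*(-2216502 + 6*(-790)*(-1258)) = -2538875*(-2216502 + 5962920) = -2538875*3746418 = -9511686999750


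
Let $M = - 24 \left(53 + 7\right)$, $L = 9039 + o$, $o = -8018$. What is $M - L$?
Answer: $-2461$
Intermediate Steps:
$L = 1021$ ($L = 9039 - 8018 = 1021$)
$M = -1440$ ($M = \left(-24\right) 60 = -1440$)
$M - L = -1440 - 1021 = -2461$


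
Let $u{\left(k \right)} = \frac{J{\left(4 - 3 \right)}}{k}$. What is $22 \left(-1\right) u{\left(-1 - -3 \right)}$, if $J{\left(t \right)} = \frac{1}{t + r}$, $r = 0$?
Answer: $-11$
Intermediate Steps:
$J{\left(t \right)} = \frac{1}{t}$ ($J{\left(t \right)} = \frac{1}{t + 0} = \frac{1}{t}$)
$u{\left(k \right)} = \frac{1}{k}$ ($u{\left(k \right)} = \frac{1}{\left(4 - 3\right) k} = \frac{1}{1 k} = 1 \frac{1}{k} = \frac{1}{k}$)
$22 \left(-1\right) u{\left(-1 - -3 \right)} = \frac{22 \left(-1\right)}{-1 - -3} = - \frac{22}{-1 + 3} = - \frac{22}{2} = \left(-22\right) \frac{1}{2} = -11$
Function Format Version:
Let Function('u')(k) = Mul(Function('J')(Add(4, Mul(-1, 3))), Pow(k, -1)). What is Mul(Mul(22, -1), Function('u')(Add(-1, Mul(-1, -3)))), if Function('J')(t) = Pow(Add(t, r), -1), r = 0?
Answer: -11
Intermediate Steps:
Function('J')(t) = Pow(t, -1) (Function('J')(t) = Pow(Add(t, 0), -1) = Pow(t, -1))
Function('u')(k) = Pow(k, -1) (Function('u')(k) = Mul(Pow(Add(4, Mul(-1, 3)), -1), Pow(k, -1)) = Mul(Pow(Add(4, -3), -1), Pow(k, -1)) = Mul(Pow(1, -1), Pow(k, -1)) = Mul(1, Pow(k, -1)) = Pow(k, -1))
Mul(Mul(22, -1), Function('u')(Add(-1, Mul(-1, -3)))) = Mul(Mul(22, -1), Pow(Add(-1, Mul(-1, -3)), -1)) = Mul(-22, Pow(Add(-1, 3), -1)) = Mul(-22, Pow(2, -1)) = Mul(-22, Rational(1, 2)) = -11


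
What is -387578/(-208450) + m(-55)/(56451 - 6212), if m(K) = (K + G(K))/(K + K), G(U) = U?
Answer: 9735869796/5236159775 ≈ 1.8594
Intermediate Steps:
m(K) = 1 (m(K) = (K + K)/(K + K) = (2*K)/((2*K)) = (2*K)*(1/(2*K)) = 1)
-387578/(-208450) + m(-55)/(56451 - 6212) = -387578/(-208450) + 1/(56451 - 6212) = -387578*(-1/208450) + 1/50239 = 193789/104225 + 1*(1/50239) = 193789/104225 + 1/50239 = 9735869796/5236159775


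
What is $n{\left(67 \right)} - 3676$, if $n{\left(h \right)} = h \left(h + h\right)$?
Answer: $5302$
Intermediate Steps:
$n{\left(h \right)} = 2 h^{2}$ ($n{\left(h \right)} = h 2 h = 2 h^{2}$)
$n{\left(67 \right)} - 3676 = 2 \cdot 67^{2} - 3676 = 2 \cdot 4489 - 3676 = 8978 - 3676 = 5302$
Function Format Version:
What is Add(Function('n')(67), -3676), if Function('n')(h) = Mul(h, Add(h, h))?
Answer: 5302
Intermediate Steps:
Function('n')(h) = Mul(2, Pow(h, 2)) (Function('n')(h) = Mul(h, Mul(2, h)) = Mul(2, Pow(h, 2)))
Add(Function('n')(67), -3676) = Add(Mul(2, Pow(67, 2)), -3676) = Add(Mul(2, 4489), -3676) = Add(8978, -3676) = 5302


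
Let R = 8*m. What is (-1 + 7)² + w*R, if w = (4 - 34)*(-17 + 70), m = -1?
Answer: 12756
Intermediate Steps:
w = -1590 (w = -30*53 = -1590)
R = -8 (R = 8*(-1) = -8)
(-1 + 7)² + w*R = (-1 + 7)² - 1590*(-8) = 6² + 12720 = 36 + 12720 = 12756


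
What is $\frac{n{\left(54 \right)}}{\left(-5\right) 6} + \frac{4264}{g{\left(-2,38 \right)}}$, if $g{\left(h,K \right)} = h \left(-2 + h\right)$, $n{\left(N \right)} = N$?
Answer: $\frac{2656}{5} \approx 531.2$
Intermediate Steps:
$\frac{n{\left(54 \right)}}{\left(-5\right) 6} + \frac{4264}{g{\left(-2,38 \right)}} = \frac{54}{\left(-5\right) 6} + \frac{4264}{\left(-2\right) \left(-2 - 2\right)} = \frac{54}{-30} + \frac{4264}{\left(-2\right) \left(-4\right)} = 54 \left(- \frac{1}{30}\right) + \frac{4264}{8} = - \frac{9}{5} + 4264 \cdot \frac{1}{8} = - \frac{9}{5} + 533 = \frac{2656}{5}$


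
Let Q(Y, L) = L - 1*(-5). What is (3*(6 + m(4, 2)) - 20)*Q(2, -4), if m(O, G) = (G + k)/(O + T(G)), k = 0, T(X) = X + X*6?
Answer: -5/3 ≈ -1.6667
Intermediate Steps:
T(X) = 7*X (T(X) = X + 6*X = 7*X)
m(O, G) = G/(O + 7*G) (m(O, G) = (G + 0)/(O + 7*G) = G/(O + 7*G))
Q(Y, L) = 5 + L (Q(Y, L) = L + 5 = 5 + L)
(3*(6 + m(4, 2)) - 20)*Q(2, -4) = (3*(6 + 2/(4 + 7*2)) - 20)*(5 - 4) = (3*(6 + 2/(4 + 14)) - 20)*1 = (3*(6 + 2/18) - 20)*1 = (3*(6 + 2*(1/18)) - 20)*1 = (3*(6 + ⅑) - 20)*1 = (3*(55/9) - 20)*1 = (55/3 - 20)*1 = -5/3*1 = -5/3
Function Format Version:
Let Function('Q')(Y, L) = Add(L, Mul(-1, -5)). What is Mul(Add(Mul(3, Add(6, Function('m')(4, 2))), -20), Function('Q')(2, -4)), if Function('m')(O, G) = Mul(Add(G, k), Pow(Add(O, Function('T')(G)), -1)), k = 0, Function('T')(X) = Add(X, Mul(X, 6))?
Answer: Rational(-5, 3) ≈ -1.6667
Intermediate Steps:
Function('T')(X) = Mul(7, X) (Function('T')(X) = Add(X, Mul(6, X)) = Mul(7, X))
Function('m')(O, G) = Mul(G, Pow(Add(O, Mul(7, G)), -1)) (Function('m')(O, G) = Mul(Add(G, 0), Pow(Add(O, Mul(7, G)), -1)) = Mul(G, Pow(Add(O, Mul(7, G)), -1)))
Function('Q')(Y, L) = Add(5, L) (Function('Q')(Y, L) = Add(L, 5) = Add(5, L))
Mul(Add(Mul(3, Add(6, Function('m')(4, 2))), -20), Function('Q')(2, -4)) = Mul(Add(Mul(3, Add(6, Mul(2, Pow(Add(4, Mul(7, 2)), -1)))), -20), Add(5, -4)) = Mul(Add(Mul(3, Add(6, Mul(2, Pow(Add(4, 14), -1)))), -20), 1) = Mul(Add(Mul(3, Add(6, Mul(2, Pow(18, -1)))), -20), 1) = Mul(Add(Mul(3, Add(6, Mul(2, Rational(1, 18)))), -20), 1) = Mul(Add(Mul(3, Add(6, Rational(1, 9))), -20), 1) = Mul(Add(Mul(3, Rational(55, 9)), -20), 1) = Mul(Add(Rational(55, 3), -20), 1) = Mul(Rational(-5, 3), 1) = Rational(-5, 3)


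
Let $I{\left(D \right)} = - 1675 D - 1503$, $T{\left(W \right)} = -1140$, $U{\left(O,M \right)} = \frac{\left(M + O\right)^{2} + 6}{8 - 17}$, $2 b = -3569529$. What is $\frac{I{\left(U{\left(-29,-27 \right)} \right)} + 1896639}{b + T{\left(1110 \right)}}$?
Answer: $- \frac{44638148}{32146281} \approx -1.3886$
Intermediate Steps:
$b = - \frac{3569529}{2}$ ($b = \frac{1}{2} \left(-3569529\right) = - \frac{3569529}{2} \approx -1.7848 \cdot 10^{6}$)
$U{\left(O,M \right)} = - \frac{2}{3} - \frac{\left(M + O\right)^{2}}{9}$ ($U{\left(O,M \right)} = \frac{6 + \left(M + O\right)^{2}}{-9} = \left(6 + \left(M + O\right)^{2}\right) \left(- \frac{1}{9}\right) = - \frac{2}{3} - \frac{\left(M + O\right)^{2}}{9}$)
$I{\left(D \right)} = -1503 - 1675 D$
$\frac{I{\left(U{\left(-29,-27 \right)} \right)} + 1896639}{b + T{\left(1110 \right)}} = \frac{\left(-1503 - 1675 \left(- \frac{2}{3} - \frac{\left(-27 - 29\right)^{2}}{9}\right)\right) + 1896639}{- \frac{3569529}{2} - 1140} = \frac{\left(-1503 - 1675 \left(- \frac{2}{3} - \frac{\left(-56\right)^{2}}{9}\right)\right) + 1896639}{- \frac{3571809}{2}} = \left(\left(-1503 - 1675 \left(- \frac{2}{3} - \frac{3136}{9}\right)\right) + 1896639\right) \left(- \frac{2}{3571809}\right) = \left(\left(-1503 - - \frac{5262850}{9}\right) + 1896639\right) \left(- \frac{2}{3571809}\right) = \left(\left(-1503 + \frac{5262850}{9}\right) + 1896639\right) \left(- \frac{2}{3571809}\right) = \left(\frac{5249323}{9} + 1896639\right) \left(- \frac{2}{3571809}\right) = \frac{22319074}{9} \left(- \frac{2}{3571809}\right) = - \frac{44638148}{32146281}$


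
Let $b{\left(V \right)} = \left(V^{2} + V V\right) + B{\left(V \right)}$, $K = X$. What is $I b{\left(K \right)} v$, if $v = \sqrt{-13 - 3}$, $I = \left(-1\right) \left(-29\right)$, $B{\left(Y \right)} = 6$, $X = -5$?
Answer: $6496 i \approx 6496.0 i$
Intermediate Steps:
$K = -5$
$I = 29$
$b{\left(V \right)} = 6 + 2 V^{2}$ ($b{\left(V \right)} = \left(V^{2} + V V\right) + 6 = \left(V^{2} + V^{2}\right) + 6 = 2 V^{2} + 6 = 6 + 2 V^{2}$)
$v = 4 i$ ($v = \sqrt{-16} = 4 i \approx 4.0 i$)
$I b{\left(K \right)} v = 29 \left(6 + 2 \left(-5\right)^{2}\right) 4 i = 29 \left(6 + 2 \cdot 25\right) 4 i = 29 \left(6 + 50\right) 4 i = 29 \cdot 56 \cdot 4 i = 1624 \cdot 4 i = 6496 i$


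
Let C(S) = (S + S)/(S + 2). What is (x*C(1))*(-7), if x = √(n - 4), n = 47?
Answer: -14*√43/3 ≈ -30.601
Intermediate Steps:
C(S) = 2*S/(2 + S) (C(S) = (2*S)/(2 + S) = 2*S/(2 + S))
x = √43 (x = √(47 - 4) = √43 ≈ 6.5574)
(x*C(1))*(-7) = (√43*(2*1/(2 + 1)))*(-7) = (√43*(2*1/3))*(-7) = (√43*(2*1*(⅓)))*(-7) = (√43*(⅔))*(-7) = (2*√43/3)*(-7) = -14*√43/3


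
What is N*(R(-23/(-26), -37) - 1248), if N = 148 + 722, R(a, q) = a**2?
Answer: -366756765/338 ≈ -1.0851e+6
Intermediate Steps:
N = 870
N*(R(-23/(-26), -37) - 1248) = 870*((-23/(-26))**2 - 1248) = 870*((-23*(-1/26))**2 - 1248) = 870*((23/26)**2 - 1248) = 870*(529/676 - 1248) = 870*(-843119/676) = -366756765/338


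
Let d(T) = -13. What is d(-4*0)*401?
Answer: -5213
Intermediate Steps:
d(-4*0)*401 = -13*401 = -5213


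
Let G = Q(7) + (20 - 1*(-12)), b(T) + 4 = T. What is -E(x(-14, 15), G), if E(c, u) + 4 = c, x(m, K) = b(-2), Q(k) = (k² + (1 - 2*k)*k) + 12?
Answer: 10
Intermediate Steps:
Q(k) = 12 + k² + k*(1 - 2*k) (Q(k) = (k² + k*(1 - 2*k)) + 12 = 12 + k² + k*(1 - 2*k))
b(T) = -4 + T
x(m, K) = -6 (x(m, K) = -4 - 2 = -6)
G = 2 (G = (12 + 7 - 1*7²) + (20 - 1*(-12)) = (12 + 7 - 1*49) + (20 + 12) = (12 + 7 - 49) + 32 = -30 + 32 = 2)
E(c, u) = -4 + c
-E(x(-14, 15), G) = -(-4 - 6) = -1*(-10) = 10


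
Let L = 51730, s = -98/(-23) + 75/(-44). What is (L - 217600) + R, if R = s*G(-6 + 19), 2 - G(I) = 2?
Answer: -165870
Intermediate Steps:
G(I) = 0 (G(I) = 2 - 1*2 = 2 - 2 = 0)
s = 2587/1012 (s = -98*(-1/23) + 75*(-1/44) = 98/23 - 75/44 = 2587/1012 ≈ 2.5563)
R = 0 (R = (2587/1012)*0 = 0)
(L - 217600) + R = (51730 - 217600) + 0 = -165870 + 0 = -165870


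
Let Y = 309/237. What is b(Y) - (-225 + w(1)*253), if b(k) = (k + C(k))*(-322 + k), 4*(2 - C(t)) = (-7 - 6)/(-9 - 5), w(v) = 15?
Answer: -1591978035/349496 ≈ -4555.1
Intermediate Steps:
C(t) = 99/56 (C(t) = 2 - (-7 - 6)/(4*(-9 - 5)) = 2 - (-13)/(4*(-14)) = 2 - (-13)*(-1)/(4*14) = 2 - ¼*13/14 = 2 - 13/56 = 99/56)
Y = 103/79 (Y = 309*(1/237) = 103/79 ≈ 1.3038)
b(k) = (-322 + k)*(99/56 + k) (b(k) = (k + 99/56)*(-322 + k) = (99/56 + k)*(-322 + k) = (-322 + k)*(99/56 + k))
b(Y) - (-225 + w(1)*253) = (-2277/4 + (103/79)² - 17933/56*103/79) - (-225 + 15*253) = (-2277/4 + 10609/6241 - 23381/56) - (-225 + 3795) = -344277315/349496 - 1*3570 = -344277315/349496 - 3570 = -1591978035/349496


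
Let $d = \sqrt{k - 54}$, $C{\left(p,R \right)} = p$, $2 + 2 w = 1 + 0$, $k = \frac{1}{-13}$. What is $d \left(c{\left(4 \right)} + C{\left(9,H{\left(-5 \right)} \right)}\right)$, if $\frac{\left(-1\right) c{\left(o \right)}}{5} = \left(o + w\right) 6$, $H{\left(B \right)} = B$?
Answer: $- \frac{96 i \sqrt{9139}}{13} \approx - 705.96 i$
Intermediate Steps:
$k = - \frac{1}{13} \approx -0.076923$
$w = - \frac{1}{2}$ ($w = -1 + \frac{1 + 0}{2} = -1 + \frac{1}{2} \cdot 1 = -1 + \frac{1}{2} = - \frac{1}{2} \approx -0.5$)
$c{\left(o \right)} = 15 - 30 o$ ($c{\left(o \right)} = - 5 \left(o - \frac{1}{2}\right) 6 = - 5 \left(- \frac{1}{2} + o\right) 6 = - 5 \left(-3 + 6 o\right) = 15 - 30 o$)
$d = \frac{i \sqrt{9139}}{13}$ ($d = \sqrt{- \frac{1}{13} - 54} = \sqrt{- \frac{703}{13}} = \frac{i \sqrt{9139}}{13} \approx 7.3537 i$)
$d \left(c{\left(4 \right)} + C{\left(9,H{\left(-5 \right)} \right)}\right) = \frac{i \sqrt{9139}}{13} \left(\left(15 - 120\right) + 9\right) = \frac{i \sqrt{9139}}{13} \left(-105 + 9\right) = \frac{i \sqrt{9139}}{13} \left(-96\right) = - \frac{96 i \sqrt{9139}}{13}$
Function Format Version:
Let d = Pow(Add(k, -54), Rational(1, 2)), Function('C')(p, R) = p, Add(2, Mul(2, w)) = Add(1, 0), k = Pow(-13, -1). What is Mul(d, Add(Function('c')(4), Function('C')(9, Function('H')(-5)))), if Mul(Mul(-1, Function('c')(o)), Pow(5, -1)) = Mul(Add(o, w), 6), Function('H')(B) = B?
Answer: Mul(Rational(-96, 13), I, Pow(9139, Rational(1, 2))) ≈ Mul(-705.96, I)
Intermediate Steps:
k = Rational(-1, 13) ≈ -0.076923
w = Rational(-1, 2) (w = Add(-1, Mul(Rational(1, 2), Add(1, 0))) = Add(-1, Mul(Rational(1, 2), 1)) = Add(-1, Rational(1, 2)) = Rational(-1, 2) ≈ -0.50000)
Function('c')(o) = Add(15, Mul(-30, o)) (Function('c')(o) = Mul(-5, Mul(Add(o, Rational(-1, 2)), 6)) = Mul(-5, Mul(Add(Rational(-1, 2), o), 6)) = Mul(-5, Add(-3, Mul(6, o))) = Add(15, Mul(-30, o)))
d = Mul(Rational(1, 13), I, Pow(9139, Rational(1, 2))) (d = Pow(Add(Rational(-1, 13), -54), Rational(1, 2)) = Pow(Rational(-703, 13), Rational(1, 2)) = Mul(Rational(1, 13), I, Pow(9139, Rational(1, 2))) ≈ Mul(7.3537, I))
Mul(d, Add(Function('c')(4), Function('C')(9, Function('H')(-5)))) = Mul(Mul(Rational(1, 13), I, Pow(9139, Rational(1, 2))), Add(Add(15, Mul(-30, 4)), 9)) = Mul(Mul(Rational(1, 13), I, Pow(9139, Rational(1, 2))), Add(Add(15, -120), 9)) = Mul(Mul(Rational(1, 13), I, Pow(9139, Rational(1, 2))), Add(-105, 9)) = Mul(Mul(Rational(1, 13), I, Pow(9139, Rational(1, 2))), -96) = Mul(Rational(-96, 13), I, Pow(9139, Rational(1, 2)))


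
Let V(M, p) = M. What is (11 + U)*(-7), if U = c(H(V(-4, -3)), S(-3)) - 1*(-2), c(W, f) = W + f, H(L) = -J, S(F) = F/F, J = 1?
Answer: -91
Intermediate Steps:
S(F) = 1
H(L) = -1 (H(L) = -1*1 = -1)
U = 2 (U = (-1 + 1) - 1*(-2) = 0 + 2 = 2)
(11 + U)*(-7) = (11 + 2)*(-7) = 13*(-7) = -91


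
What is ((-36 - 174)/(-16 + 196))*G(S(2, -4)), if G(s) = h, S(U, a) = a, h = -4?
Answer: 14/3 ≈ 4.6667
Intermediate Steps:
G(s) = -4
((-36 - 174)/(-16 + 196))*G(S(2, -4)) = ((-36 - 174)/(-16 + 196))*(-4) = -210/180*(-4) = -210*1/180*(-4) = -7/6*(-4) = 14/3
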